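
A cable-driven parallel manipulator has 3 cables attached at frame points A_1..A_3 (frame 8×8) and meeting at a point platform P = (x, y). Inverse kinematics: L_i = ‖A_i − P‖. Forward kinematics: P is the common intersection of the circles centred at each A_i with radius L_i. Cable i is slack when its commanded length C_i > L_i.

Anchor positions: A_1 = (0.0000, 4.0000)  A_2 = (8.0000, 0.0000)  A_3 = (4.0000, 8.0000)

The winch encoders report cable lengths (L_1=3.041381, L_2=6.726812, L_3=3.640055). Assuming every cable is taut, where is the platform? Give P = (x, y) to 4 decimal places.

each cable: (A_i−P)·(A_i−P) = L_i²; let c_i = ‖A_i‖²−L_i²
c_1 = 0.0000+16.0000−9.2500 = 6.7500
row 1: -16.0000x + 8.0000y = -12.0000  (c_2=18.7500)
row 2: -8.0000x − 8.0000y = -60.0000  (c_3=66.7500)
Cramer on rows 1–2 → x = 3.0000, y = 4.5000

(3.0000, 4.5000)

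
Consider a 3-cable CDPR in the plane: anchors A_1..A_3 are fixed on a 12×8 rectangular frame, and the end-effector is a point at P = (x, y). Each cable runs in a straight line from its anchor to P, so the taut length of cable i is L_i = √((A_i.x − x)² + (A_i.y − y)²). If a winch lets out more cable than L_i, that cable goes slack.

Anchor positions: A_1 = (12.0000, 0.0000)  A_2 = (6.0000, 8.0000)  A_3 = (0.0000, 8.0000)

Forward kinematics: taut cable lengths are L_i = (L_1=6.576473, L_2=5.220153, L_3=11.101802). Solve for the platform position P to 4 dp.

(11.0000, 6.5000)

expand ‖A_i−P‖²=L_i² and subtract eq 1 (k_i ≔ ‖A_i‖²−L_i²)
k_1 = 144.0000+0.0000−43.2500 = 100.7500
eq1−eq2 → [12.0000  -16.0000]·P = 28.0000
eq1−eq3 → [24.0000  -16.0000]·P = 160.0000
2×2 solve → P = (11.0000, 6.5000)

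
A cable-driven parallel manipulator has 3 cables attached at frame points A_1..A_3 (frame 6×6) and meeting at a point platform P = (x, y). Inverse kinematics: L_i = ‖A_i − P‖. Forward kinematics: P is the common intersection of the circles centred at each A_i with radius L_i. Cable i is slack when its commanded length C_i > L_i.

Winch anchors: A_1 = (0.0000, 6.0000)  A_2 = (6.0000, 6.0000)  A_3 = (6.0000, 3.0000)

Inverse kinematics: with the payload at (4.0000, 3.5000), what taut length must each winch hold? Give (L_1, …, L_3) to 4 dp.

cable 1: Δx=-4.0000, Δy=2.5000; L_1 = √(Δx²+Δy²) = 4.7170
cable 2: Δx=2.0000, Δy=2.5000; L_2 = √(Δx²+Δy²) = 3.2016
cable 3: Δx=2.0000, Δy=-0.5000; L_3 = √(Δx²+Δy²) = 2.0616

(4.7170, 3.2016, 2.0616)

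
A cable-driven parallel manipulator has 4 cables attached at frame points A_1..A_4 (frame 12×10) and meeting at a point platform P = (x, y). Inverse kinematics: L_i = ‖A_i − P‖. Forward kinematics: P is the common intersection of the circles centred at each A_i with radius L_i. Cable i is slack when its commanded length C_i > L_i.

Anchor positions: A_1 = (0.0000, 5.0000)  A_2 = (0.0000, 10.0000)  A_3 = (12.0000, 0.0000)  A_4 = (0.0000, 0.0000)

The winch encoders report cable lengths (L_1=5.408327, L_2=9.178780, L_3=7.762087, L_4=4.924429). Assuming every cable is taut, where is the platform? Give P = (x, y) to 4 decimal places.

circle eqns → linear via eq_j − eq_1; set q_j = A_j·A_j − L_j²
q_1 = 0.0000+25.0000−29.2500 = -4.2500
0.0000·x − 10.0000·y = q_1−q_2 = -20.0000
-24.0000·x + 10.0000·y = q_1−q_3 = -88.0000
0.0000·x + 10.0000·y = q_1−q_4 = 20.0000
solve first two rows → x=4.5000, y=2.0000
check cable 4: ‖A_4−P‖² = 24.2500 ≈ L_4² = 24.2500 ✓

(4.5000, 2.0000)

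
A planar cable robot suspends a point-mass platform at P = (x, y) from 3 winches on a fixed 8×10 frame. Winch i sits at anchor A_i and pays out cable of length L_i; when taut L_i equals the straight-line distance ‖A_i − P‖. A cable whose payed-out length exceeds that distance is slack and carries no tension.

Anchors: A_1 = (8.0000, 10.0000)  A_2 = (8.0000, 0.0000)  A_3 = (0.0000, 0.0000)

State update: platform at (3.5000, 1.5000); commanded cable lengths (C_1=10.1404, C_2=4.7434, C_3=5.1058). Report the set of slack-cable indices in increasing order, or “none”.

cable 1: √((4.5000)²+(8.5000)²)=9.6177, C_1=10.1404: slack
cable 2: √((4.5000)²+(-1.5000)²)=4.7434, C_2=4.7434: taut
cable 3: √((-3.5000)²+(-1.5000)²)=3.8079, C_3=5.1058: slack

1, 3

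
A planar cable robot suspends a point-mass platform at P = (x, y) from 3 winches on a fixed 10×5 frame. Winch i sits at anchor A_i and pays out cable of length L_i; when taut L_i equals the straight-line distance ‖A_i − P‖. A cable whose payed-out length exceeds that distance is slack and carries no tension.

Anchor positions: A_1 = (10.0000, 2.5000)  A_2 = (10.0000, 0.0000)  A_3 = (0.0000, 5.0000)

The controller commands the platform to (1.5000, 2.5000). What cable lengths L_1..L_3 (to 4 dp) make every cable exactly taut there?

cable 1: Δx=8.5000, Δy=0.0000; L_1 = √(Δx²+Δy²) = 8.5000
cable 2: Δx=8.5000, Δy=-2.5000; L_2 = √(Δx²+Δy²) = 8.8600
cable 3: Δx=-1.5000, Δy=2.5000; L_3 = √(Δx²+Δy²) = 2.9155

(8.5000, 8.8600, 2.9155)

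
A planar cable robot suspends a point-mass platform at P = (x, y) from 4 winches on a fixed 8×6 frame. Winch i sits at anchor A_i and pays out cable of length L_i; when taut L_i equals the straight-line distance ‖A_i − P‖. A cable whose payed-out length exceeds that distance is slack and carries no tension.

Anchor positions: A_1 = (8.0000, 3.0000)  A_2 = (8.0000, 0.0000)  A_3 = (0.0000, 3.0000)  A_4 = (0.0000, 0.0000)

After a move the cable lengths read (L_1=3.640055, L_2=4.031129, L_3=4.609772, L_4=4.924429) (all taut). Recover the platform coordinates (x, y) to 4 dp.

(4.5000, 2.0000)

expand ‖A_i−P‖²=L_i² and subtract eq 1 (c_i ≔ ‖A_i‖²−L_i²)
c_1 = 64.0000+9.0000−13.2500 = 59.7500
eq1−eq2 → [0.0000  6.0000]·P = 12.0000
eq1−eq3 → [16.0000  0.0000]·P = 72.0000
eq1−eq4 → [16.0000  6.0000]·P = 84.0000
2×2 solve → P = (4.5000, 2.0000)
check cable 4: ‖A_4−P‖² = 24.2500 ≈ L_4² = 24.2500 ✓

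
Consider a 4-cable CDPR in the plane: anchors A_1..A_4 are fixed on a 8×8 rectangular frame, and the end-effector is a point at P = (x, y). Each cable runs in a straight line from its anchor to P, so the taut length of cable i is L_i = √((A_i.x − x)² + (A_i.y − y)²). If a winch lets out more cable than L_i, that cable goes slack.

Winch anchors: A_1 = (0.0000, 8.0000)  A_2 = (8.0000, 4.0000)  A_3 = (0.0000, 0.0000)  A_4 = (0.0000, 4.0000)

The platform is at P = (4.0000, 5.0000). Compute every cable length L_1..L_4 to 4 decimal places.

cable 1: Δx=-4.0000, Δy=3.0000; L_1 = √(Δx²+Δy²) = 5.0000
cable 2: Δx=4.0000, Δy=-1.0000; L_2 = √(Δx²+Δy²) = 4.1231
cable 3: Δx=-4.0000, Δy=-5.0000; L_3 = √(Δx²+Δy²) = 6.4031
cable 4: Δx=-4.0000, Δy=-1.0000; L_4 = √(Δx²+Δy²) = 4.1231

(5.0000, 4.1231, 6.4031, 4.1231)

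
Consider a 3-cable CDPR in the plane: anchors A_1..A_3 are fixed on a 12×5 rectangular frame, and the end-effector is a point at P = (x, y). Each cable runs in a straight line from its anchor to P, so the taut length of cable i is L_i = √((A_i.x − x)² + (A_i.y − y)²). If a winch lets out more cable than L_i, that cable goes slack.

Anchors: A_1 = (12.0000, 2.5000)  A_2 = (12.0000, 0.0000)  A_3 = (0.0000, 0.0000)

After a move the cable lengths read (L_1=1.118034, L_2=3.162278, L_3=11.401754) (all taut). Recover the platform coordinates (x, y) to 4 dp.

each cable: (A_i−P)·(A_i−P) = L_i²; let q_i = ‖A_i‖²−L_i²
q_1 = 144.0000+6.2500−1.2500 = 149.0000
row 1: 0.0000x + 5.0000y = 15.0000  (q_2=134.0000)
row 2: 24.0000x + 5.0000y = 279.0000  (q_3=-130.0000)
Cramer on rows 1–2 → x = 11.0000, y = 3.0000

(11.0000, 3.0000)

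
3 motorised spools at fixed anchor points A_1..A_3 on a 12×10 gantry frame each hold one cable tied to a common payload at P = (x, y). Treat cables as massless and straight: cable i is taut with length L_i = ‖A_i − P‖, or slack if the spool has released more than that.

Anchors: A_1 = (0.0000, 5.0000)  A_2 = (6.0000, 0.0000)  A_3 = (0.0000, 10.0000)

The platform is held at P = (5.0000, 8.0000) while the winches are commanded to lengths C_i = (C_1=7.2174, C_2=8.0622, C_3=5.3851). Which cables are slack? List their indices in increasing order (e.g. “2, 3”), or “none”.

1

i=1: geometric 5.8310 vs commanded 7.2174 ⇒ slack
i=2: geometric 8.0623 vs commanded 8.0622 ⇒ taut
i=3: geometric 5.3852 vs commanded 5.3851 ⇒ taut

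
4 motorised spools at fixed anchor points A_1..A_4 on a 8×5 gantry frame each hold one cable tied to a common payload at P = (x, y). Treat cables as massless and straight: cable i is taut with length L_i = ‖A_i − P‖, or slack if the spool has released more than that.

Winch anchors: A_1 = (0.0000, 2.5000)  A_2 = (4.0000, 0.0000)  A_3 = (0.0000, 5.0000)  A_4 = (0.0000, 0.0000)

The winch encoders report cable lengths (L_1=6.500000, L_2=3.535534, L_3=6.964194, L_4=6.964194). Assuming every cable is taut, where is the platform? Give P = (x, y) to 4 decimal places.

expand ‖A_i−P‖²=L_i² and subtract eq 1 (k_i ≔ ‖A_i‖²−L_i²)
k_1 = 0.0000+6.2500−42.2500 = -36.0000
eq1−eq2 → [-8.0000  5.0000]·P = -39.5000
eq1−eq3 → [0.0000  -5.0000]·P = -12.5000
eq1−eq4 → [0.0000  5.0000]·P = 12.5000
2×2 solve → P = (6.5000, 2.5000)
check cable 4: ‖A_4−P‖² = 48.5000 ≈ L_4² = 48.5000 ✓

(6.5000, 2.5000)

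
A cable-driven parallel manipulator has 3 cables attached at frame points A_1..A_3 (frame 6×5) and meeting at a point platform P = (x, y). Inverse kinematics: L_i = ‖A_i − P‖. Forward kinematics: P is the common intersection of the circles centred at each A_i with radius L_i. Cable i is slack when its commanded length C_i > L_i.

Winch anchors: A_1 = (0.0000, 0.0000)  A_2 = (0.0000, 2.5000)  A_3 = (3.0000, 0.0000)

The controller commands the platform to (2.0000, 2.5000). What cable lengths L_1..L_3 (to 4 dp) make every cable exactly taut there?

(3.2016, 2.0000, 2.6926)

L_1: Δ = A_1−P = (-2.0000, -2.5000) → ‖Δ‖ = √10.2500 = 3.2016
L_2: Δ = A_2−P = (-2.0000, 0.0000) → ‖Δ‖ = √4.0000 = 2.0000
L_3: Δ = A_3−P = (1.0000, -2.5000) → ‖Δ‖ = √7.2500 = 2.6926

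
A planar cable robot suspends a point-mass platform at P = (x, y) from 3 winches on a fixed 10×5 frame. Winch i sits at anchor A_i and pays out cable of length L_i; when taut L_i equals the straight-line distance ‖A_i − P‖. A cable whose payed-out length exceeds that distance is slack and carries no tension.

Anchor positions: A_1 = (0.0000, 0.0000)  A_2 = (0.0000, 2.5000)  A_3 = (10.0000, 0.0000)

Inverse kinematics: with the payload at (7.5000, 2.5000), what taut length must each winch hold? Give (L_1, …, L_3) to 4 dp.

L_1 = √((0.0000−7.5000)² + (0.0000−2.5000)²) = 7.9057
L_2 = √((0.0000−7.5000)² + (2.5000−2.5000)²) = 7.5000
L_3 = √((10.0000−7.5000)² + (0.0000−2.5000)²) = 3.5355

(7.9057, 7.5000, 3.5355)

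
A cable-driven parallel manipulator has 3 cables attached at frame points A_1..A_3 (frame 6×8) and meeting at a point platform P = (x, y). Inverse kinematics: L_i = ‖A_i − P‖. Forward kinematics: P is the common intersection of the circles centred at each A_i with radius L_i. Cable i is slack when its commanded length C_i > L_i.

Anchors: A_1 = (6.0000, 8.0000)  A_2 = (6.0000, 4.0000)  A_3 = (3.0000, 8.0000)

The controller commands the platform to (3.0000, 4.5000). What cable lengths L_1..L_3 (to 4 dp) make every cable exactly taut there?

L_1: Δ = A_1−P = (3.0000, 3.5000) → ‖Δ‖ = √21.2500 = 4.6098
L_2: Δ = A_2−P = (3.0000, -0.5000) → ‖Δ‖ = √9.2500 = 3.0414
L_3: Δ = A_3−P = (0.0000, 3.5000) → ‖Δ‖ = √12.2500 = 3.5000

(4.6098, 3.0414, 3.5000)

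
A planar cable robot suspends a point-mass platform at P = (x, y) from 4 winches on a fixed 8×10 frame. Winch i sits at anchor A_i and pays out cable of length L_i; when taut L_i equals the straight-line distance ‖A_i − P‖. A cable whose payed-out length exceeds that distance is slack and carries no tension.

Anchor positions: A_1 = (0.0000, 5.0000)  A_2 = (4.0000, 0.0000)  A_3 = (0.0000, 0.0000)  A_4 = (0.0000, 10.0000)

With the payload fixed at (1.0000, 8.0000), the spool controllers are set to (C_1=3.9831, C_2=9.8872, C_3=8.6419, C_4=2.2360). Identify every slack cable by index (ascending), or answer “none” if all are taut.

cable 1: √((-1.0000)²+(-3.0000)²)=3.1623, C_1=3.9831: slack
cable 2: √((3.0000)²+(-8.0000)²)=8.5440, C_2=9.8872: slack
cable 3: √((-1.0000)²+(-8.0000)²)=8.0623, C_3=8.6419: slack
cable 4: √((-1.0000)²+(2.0000)²)=2.2361, C_4=2.2360: taut

1, 2, 3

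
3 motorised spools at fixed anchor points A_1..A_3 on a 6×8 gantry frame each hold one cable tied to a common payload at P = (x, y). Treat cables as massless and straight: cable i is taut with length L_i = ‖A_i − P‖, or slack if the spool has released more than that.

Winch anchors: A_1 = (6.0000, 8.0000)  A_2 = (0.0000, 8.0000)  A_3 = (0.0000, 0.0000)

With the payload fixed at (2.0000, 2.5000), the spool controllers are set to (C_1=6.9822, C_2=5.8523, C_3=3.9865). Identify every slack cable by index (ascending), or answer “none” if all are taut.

1, 3

cable 1: √((4.0000)²+(5.5000)²)=6.8007, C_1=6.9822: slack
cable 2: √((-2.0000)²+(5.5000)²)=5.8523, C_2=5.8523: taut
cable 3: √((-2.0000)²+(-2.5000)²)=3.2016, C_3=3.9865: slack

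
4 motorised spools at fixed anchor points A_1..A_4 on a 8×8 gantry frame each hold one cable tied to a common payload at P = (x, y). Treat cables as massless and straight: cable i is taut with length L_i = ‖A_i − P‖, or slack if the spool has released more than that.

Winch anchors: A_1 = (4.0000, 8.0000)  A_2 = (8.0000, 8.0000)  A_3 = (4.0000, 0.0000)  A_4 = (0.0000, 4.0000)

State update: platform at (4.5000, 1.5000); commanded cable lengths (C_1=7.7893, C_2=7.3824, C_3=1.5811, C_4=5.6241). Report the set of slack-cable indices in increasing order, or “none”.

1, 4

i=1: geometric 6.5192 vs commanded 7.7893 ⇒ slack
i=2: geometric 7.3824 vs commanded 7.3824 ⇒ taut
i=3: geometric 1.5811 vs commanded 1.5811 ⇒ taut
i=4: geometric 5.1478 vs commanded 5.6241 ⇒ slack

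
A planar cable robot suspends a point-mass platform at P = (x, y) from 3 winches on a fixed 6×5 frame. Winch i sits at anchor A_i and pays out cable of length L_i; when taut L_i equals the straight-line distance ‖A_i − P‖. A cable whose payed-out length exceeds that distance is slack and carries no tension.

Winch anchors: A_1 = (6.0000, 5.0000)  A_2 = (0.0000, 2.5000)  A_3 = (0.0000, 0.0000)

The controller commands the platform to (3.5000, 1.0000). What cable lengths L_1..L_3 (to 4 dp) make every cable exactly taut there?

(4.7170, 3.8079, 3.6401)

cable 1: Δx=2.5000, Δy=4.0000; L_1 = √(Δx²+Δy²) = 4.7170
cable 2: Δx=-3.5000, Δy=1.5000; L_2 = √(Δx²+Δy²) = 3.8079
cable 3: Δx=-3.5000, Δy=-1.0000; L_3 = √(Δx²+Δy²) = 3.6401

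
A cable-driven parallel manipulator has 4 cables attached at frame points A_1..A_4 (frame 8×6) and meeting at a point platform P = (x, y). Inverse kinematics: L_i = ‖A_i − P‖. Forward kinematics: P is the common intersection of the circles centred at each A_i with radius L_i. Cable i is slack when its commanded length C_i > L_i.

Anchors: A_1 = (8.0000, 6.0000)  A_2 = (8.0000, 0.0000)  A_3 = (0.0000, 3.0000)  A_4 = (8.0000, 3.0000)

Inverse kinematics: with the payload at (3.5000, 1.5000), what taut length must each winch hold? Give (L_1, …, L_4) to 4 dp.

cable 1: Δx=4.5000, Δy=4.5000; L_1 = √(Δx²+Δy²) = 6.3640
cable 2: Δx=4.5000, Δy=-1.5000; L_2 = √(Δx²+Δy²) = 4.7434
cable 3: Δx=-3.5000, Δy=1.5000; L_3 = √(Δx²+Δy²) = 3.8079
cable 4: Δx=4.5000, Δy=1.5000; L_4 = √(Δx²+Δy²) = 4.7434

(6.3640, 4.7434, 3.8079, 4.7434)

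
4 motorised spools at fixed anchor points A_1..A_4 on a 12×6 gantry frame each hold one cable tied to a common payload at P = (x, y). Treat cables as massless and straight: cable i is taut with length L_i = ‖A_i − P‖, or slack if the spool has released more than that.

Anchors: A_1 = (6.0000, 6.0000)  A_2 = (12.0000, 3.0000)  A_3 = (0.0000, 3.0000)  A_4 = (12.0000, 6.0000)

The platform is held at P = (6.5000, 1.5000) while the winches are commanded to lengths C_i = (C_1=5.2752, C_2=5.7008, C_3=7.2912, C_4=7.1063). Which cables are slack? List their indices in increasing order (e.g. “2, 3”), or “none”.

cable 1: √((-0.5000)²+(4.5000)²)=4.5277, C_1=5.2752: slack
cable 2: √((5.5000)²+(1.5000)²)=5.7009, C_2=5.7008: taut
cable 3: √((-6.5000)²+(1.5000)²)=6.6708, C_3=7.2912: slack
cable 4: √((5.5000)²+(4.5000)²)=7.1063, C_4=7.1063: taut

1, 3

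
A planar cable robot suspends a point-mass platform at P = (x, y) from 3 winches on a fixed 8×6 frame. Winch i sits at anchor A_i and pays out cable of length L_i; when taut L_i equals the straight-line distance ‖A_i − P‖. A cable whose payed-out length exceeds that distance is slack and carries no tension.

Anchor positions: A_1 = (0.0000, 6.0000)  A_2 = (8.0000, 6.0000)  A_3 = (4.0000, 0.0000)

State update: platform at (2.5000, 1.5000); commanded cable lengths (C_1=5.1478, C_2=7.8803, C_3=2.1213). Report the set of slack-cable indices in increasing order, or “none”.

cable 1: L_1 = ‖A_1−P‖ = 5.1478;  C_1 = 5.1478 → taut
cable 2: L_2 = ‖A_2−P‖ = 7.1063;  C_2 = 7.8803 → slack
cable 3: L_3 = ‖A_3−P‖ = 2.1213;  C_3 = 2.1213 → taut

2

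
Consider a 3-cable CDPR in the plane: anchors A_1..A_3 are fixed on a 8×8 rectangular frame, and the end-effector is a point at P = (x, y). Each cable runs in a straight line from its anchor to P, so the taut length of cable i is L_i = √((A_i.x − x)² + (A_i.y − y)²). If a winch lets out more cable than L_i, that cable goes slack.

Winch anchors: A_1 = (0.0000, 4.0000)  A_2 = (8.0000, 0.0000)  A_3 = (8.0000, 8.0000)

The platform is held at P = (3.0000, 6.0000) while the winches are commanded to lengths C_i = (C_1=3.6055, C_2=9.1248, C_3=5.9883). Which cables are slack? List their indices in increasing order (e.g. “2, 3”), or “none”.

2, 3

cable 1: L_1 = ‖A_1−P‖ = 3.6056;  C_1 = 3.6055 → taut
cable 2: L_2 = ‖A_2−P‖ = 7.8102;  C_2 = 9.1248 → slack
cable 3: L_3 = ‖A_3−P‖ = 5.3852;  C_3 = 5.9883 → slack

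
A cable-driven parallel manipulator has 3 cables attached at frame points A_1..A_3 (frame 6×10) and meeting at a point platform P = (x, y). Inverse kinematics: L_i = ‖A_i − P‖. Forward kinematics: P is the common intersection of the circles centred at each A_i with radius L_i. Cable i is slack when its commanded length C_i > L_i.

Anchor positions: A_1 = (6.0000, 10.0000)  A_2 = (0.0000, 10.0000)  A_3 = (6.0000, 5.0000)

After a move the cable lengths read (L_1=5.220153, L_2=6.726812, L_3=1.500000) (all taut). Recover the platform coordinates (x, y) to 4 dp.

(4.5000, 5.0000)

expand ‖A_i−P‖²=L_i² and subtract eq 1 (q_i ≔ ‖A_i‖²−L_i²)
q_1 = 36.0000+100.0000−27.2500 = 108.7500
eq1−eq2 → [12.0000  0.0000]·P = 54.0000
eq1−eq3 → [0.0000  10.0000]·P = 50.0000
2×2 solve → P = (4.5000, 5.0000)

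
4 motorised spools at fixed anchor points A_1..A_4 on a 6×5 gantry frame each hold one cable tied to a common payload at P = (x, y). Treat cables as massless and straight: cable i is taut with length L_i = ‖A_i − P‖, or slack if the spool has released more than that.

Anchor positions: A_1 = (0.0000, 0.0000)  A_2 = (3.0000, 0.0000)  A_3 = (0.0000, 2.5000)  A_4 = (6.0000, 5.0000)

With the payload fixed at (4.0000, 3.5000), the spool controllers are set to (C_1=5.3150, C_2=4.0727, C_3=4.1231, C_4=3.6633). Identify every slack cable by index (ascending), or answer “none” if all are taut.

2, 4

i=1: geometric 5.3151 vs commanded 5.3150 ⇒ taut
i=2: geometric 3.6401 vs commanded 4.0727 ⇒ slack
i=3: geometric 4.1231 vs commanded 4.1231 ⇒ taut
i=4: geometric 2.5000 vs commanded 3.6633 ⇒ slack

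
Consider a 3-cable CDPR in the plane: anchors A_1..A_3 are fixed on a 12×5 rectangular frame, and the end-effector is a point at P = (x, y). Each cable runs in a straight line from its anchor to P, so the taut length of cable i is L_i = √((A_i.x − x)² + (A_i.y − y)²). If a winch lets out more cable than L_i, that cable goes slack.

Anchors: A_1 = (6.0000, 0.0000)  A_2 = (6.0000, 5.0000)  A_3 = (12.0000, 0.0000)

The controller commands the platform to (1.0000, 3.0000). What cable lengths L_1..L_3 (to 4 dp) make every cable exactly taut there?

(5.8310, 5.3852, 11.4018)

L_1: Δ = A_1−P = (5.0000, -3.0000) → ‖Δ‖ = √34.0000 = 5.8310
L_2: Δ = A_2−P = (5.0000, 2.0000) → ‖Δ‖ = √29.0000 = 5.3852
L_3: Δ = A_3−P = (11.0000, -3.0000) → ‖Δ‖ = √130.0000 = 11.4018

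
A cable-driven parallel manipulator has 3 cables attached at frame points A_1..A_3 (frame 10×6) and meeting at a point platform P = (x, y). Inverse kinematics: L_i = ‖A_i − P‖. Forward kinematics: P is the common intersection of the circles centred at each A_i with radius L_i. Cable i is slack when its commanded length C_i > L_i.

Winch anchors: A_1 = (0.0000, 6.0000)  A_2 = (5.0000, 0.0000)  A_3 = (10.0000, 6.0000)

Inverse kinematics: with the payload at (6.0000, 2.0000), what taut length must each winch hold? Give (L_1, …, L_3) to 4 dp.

L_1 = √((0.0000−6.0000)² + (6.0000−2.0000)²) = 7.2111
L_2 = √((5.0000−6.0000)² + (0.0000−2.0000)²) = 2.2361
L_3 = √((10.0000−6.0000)² + (6.0000−2.0000)²) = 5.6569

(7.2111, 2.2361, 5.6569)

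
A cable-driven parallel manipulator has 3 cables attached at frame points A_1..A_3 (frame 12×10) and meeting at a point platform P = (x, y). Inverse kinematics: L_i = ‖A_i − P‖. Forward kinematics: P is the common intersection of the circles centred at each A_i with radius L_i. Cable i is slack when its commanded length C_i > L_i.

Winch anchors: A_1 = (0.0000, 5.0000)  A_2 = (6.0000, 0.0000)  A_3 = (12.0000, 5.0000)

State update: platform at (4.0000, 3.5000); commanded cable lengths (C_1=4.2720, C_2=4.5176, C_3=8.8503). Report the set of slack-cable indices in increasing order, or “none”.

i=1: geometric 4.2720 vs commanded 4.2720 ⇒ taut
i=2: geometric 4.0311 vs commanded 4.5176 ⇒ slack
i=3: geometric 8.1394 vs commanded 8.8503 ⇒ slack

2, 3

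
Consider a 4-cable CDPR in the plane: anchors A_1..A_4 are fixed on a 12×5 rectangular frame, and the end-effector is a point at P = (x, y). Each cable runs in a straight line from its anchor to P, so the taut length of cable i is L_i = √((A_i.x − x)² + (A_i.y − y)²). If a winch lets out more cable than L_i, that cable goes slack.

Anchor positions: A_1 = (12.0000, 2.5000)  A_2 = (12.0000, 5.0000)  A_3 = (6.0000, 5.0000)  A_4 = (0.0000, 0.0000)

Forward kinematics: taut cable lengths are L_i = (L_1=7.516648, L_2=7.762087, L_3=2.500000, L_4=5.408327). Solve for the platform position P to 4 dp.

expand ‖A_i−P‖²=L_i² and subtract eq 1 (q_i ≔ ‖A_i‖²−L_i²)
q_1 = 144.0000+6.2500−56.5000 = 93.7500
eq1−eq2 → [0.0000  -5.0000]·P = -15.0000
eq1−eq3 → [12.0000  -5.0000]·P = 39.0000
eq1−eq4 → [24.0000  5.0000]·P = 123.0000
2×2 solve → P = (4.5000, 3.0000)
check cable 4: ‖A_4−P‖² = 29.2500 ≈ L_4² = 29.2500 ✓

(4.5000, 3.0000)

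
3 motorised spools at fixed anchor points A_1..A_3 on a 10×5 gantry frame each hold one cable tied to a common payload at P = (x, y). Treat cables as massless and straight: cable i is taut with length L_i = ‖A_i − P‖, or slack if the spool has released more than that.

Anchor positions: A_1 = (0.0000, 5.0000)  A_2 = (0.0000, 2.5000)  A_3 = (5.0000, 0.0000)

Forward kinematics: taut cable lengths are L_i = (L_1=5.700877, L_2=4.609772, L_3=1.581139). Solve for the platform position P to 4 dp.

(4.5000, 1.5000)

circle eqns → linear via eq_j − eq_1; set k_j = A_j·A_j − L_j²
k_1 = 0.0000+25.0000−32.5000 = -7.5000
0.0000·x + 5.0000·y = k_1−k_2 = 7.5000
-10.0000·x + 10.0000·y = k_1−k_3 = -30.0000
solve first two rows → x=4.5000, y=1.5000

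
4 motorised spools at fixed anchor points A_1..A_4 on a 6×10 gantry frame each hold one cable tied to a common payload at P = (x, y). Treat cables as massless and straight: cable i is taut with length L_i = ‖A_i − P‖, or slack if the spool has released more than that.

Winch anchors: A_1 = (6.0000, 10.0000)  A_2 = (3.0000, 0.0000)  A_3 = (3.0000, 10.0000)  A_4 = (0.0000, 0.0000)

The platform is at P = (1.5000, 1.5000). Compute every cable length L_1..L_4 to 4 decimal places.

cable 1: Δx=4.5000, Δy=8.5000; L_1 = √(Δx²+Δy²) = 9.6177
cable 2: Δx=1.5000, Δy=-1.5000; L_2 = √(Δx²+Δy²) = 2.1213
cable 3: Δx=1.5000, Δy=8.5000; L_3 = √(Δx²+Δy²) = 8.6313
cable 4: Δx=-1.5000, Δy=-1.5000; L_4 = √(Δx²+Δy²) = 2.1213

(9.6177, 2.1213, 8.6313, 2.1213)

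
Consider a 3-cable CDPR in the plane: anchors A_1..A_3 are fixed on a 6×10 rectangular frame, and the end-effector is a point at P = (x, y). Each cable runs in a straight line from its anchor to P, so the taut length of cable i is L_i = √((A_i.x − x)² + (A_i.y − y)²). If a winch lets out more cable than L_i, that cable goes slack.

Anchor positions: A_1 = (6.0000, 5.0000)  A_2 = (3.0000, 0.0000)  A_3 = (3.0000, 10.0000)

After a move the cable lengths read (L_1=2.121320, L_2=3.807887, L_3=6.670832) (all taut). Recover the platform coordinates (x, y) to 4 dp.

(4.5000, 3.5000)

each cable: (A_i−P)·(A_i−P) = L_i²; let q_i = ‖A_i‖²−L_i²
q_1 = 36.0000+25.0000−4.5000 = 56.5000
row 1: 6.0000x + 10.0000y = 62.0000  (q_2=-5.5000)
row 2: 6.0000x − 10.0000y = -8.0000  (q_3=64.5000)
Cramer on rows 1–2 → x = 4.5000, y = 3.5000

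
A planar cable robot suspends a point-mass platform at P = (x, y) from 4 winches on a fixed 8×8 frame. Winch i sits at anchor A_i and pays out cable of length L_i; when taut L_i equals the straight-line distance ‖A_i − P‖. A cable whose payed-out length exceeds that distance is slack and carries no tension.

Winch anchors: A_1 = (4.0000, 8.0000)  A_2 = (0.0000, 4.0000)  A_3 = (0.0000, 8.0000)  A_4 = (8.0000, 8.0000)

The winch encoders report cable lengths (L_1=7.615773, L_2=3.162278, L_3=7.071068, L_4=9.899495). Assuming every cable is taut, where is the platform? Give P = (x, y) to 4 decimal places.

(1.0000, 1.0000)

each cable: (A_i−P)·(A_i−P) = L_i²; let c_i = ‖A_i‖²−L_i²
c_1 = 16.0000+64.0000−58.0000 = 22.0000
row 1: 8.0000x + 8.0000y = 16.0000  (c_2=6.0000)
row 2: 8.0000x + 0.0000y = 8.0000  (c_3=14.0000)
row 3: -8.0000x + 0.0000y = -8.0000  (c_4=30.0000)
Cramer on rows 1–2 → x = 1.0000, y = 1.0000
check cable 4: ‖A_4−P‖² = 98.0000 ≈ L_4² = 98.0000 ✓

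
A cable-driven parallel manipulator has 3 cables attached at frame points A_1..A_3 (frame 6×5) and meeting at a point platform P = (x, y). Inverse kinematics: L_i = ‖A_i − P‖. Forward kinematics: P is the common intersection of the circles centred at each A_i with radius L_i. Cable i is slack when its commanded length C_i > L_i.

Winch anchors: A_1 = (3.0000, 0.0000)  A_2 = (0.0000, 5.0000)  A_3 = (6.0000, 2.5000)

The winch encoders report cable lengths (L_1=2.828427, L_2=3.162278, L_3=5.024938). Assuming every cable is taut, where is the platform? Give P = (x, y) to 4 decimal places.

circle eqns → linear via eq_j − eq_1; set k_j = A_j·A_j − L_j²
k_1 = 9.0000+0.0000−8.0000 = 1.0000
6.0000·x − 10.0000·y = k_1−k_2 = -14.0000
-6.0000·x − 5.0000·y = k_1−k_3 = -16.0000
solve first two rows → x=1.0000, y=2.0000

(1.0000, 2.0000)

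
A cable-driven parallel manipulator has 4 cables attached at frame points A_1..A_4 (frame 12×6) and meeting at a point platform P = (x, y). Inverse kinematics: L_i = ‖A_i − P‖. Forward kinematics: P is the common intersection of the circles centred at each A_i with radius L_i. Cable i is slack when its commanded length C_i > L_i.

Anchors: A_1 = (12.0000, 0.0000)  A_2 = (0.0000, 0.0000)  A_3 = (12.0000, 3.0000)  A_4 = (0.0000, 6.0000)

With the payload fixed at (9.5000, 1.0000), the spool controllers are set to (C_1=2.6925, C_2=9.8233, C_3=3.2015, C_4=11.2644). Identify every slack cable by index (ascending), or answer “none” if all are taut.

i=1: geometric 2.6926 vs commanded 2.6925 ⇒ taut
i=2: geometric 9.5525 vs commanded 9.8233 ⇒ slack
i=3: geometric 3.2016 vs commanded 3.2015 ⇒ taut
i=4: geometric 10.7355 vs commanded 11.2644 ⇒ slack

2, 4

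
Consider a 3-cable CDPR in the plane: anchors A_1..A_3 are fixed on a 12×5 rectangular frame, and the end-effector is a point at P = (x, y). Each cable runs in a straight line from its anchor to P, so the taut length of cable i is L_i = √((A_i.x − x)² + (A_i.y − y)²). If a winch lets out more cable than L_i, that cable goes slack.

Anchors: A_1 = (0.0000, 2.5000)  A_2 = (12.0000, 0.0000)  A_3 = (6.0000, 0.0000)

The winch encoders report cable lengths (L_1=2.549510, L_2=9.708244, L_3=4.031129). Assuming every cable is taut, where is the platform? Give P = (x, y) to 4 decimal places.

each cable: (A_i−P)·(A_i−P) = L_i²; let c_i = ‖A_i‖²−L_i²
c_1 = 0.0000+6.2500−6.5000 = -0.2500
row 1: -24.0000x + 5.0000y = -50.0000  (c_2=49.7500)
row 2: -12.0000x + 5.0000y = -20.0000  (c_3=19.7500)
Cramer on rows 1–2 → x = 2.5000, y = 2.0000

(2.5000, 2.0000)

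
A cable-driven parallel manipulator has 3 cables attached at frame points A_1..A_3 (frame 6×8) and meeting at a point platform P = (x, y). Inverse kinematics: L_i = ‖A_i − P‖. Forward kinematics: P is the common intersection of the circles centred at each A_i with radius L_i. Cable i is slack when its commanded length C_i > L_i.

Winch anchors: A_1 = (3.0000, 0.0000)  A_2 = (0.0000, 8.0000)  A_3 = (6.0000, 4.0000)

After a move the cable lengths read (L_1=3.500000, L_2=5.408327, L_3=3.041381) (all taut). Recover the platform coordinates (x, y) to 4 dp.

(3.0000, 3.5000)

each cable: (A_i−P)·(A_i−P) = L_i²; let q_i = ‖A_i‖²−L_i²
q_1 = 9.0000+0.0000−12.2500 = -3.2500
row 1: 6.0000x − 16.0000y = -38.0000  (q_2=34.7500)
row 2: -6.0000x − 8.0000y = -46.0000  (q_3=42.7500)
Cramer on rows 1–2 → x = 3.0000, y = 3.5000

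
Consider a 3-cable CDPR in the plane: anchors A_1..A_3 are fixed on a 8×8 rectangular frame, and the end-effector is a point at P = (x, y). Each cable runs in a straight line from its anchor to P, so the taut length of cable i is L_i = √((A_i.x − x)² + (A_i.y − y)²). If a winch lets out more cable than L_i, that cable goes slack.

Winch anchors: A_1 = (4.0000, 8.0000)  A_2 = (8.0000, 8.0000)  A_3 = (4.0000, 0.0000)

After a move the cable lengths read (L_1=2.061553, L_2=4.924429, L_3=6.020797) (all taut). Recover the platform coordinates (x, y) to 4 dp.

each cable: (A_i−P)·(A_i−P) = L_i²; let q_i = ‖A_i‖²−L_i²
q_1 = 16.0000+64.0000−4.2500 = 75.7500
row 1: -8.0000x + 0.0000y = -28.0000  (q_2=103.7500)
row 2: 0.0000x + 16.0000y = 96.0000  (q_3=-20.2500)
Cramer on rows 1–2 → x = 3.5000, y = 6.0000

(3.5000, 6.0000)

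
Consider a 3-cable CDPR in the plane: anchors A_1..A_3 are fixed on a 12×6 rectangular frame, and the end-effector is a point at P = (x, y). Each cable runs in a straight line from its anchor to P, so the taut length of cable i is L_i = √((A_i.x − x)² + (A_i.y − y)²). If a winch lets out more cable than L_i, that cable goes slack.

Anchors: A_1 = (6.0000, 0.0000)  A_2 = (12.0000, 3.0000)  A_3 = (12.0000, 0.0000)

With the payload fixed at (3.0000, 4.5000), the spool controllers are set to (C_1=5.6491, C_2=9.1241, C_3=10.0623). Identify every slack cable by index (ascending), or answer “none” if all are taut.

cable 1: L_1 = ‖A_1−P‖ = 5.4083;  C_1 = 5.6491 → slack
cable 2: L_2 = ‖A_2−P‖ = 9.1241;  C_2 = 9.1241 → taut
cable 3: L_3 = ‖A_3−P‖ = 10.0623;  C_3 = 10.0623 → taut

1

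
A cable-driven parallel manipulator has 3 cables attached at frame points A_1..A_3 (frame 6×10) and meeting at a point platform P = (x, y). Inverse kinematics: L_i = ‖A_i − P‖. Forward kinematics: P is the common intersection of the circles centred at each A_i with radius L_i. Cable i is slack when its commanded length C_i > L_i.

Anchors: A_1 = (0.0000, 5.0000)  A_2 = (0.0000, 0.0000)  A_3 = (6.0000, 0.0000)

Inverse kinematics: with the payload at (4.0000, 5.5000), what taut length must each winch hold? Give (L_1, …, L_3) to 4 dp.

(4.0311, 6.8007, 5.8523)

cable 1: Δx=-4.0000, Δy=-0.5000; L_1 = √(Δx²+Δy²) = 4.0311
cable 2: Δx=-4.0000, Δy=-5.5000; L_2 = √(Δx²+Δy²) = 6.8007
cable 3: Δx=2.0000, Δy=-5.5000; L_3 = √(Δx²+Δy²) = 5.8523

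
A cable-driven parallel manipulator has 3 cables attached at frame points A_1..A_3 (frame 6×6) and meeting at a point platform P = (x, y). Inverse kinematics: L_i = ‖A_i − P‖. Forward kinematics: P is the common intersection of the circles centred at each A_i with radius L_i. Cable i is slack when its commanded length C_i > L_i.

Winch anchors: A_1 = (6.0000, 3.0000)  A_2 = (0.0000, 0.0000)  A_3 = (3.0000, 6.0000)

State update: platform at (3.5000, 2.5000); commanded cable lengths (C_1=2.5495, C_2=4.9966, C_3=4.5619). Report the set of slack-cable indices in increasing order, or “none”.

cable 1: L_1 = ‖A_1−P‖ = 2.5495;  C_1 = 2.5495 → taut
cable 2: L_2 = ‖A_2−P‖ = 4.3012;  C_2 = 4.9966 → slack
cable 3: L_3 = ‖A_3−P‖ = 3.5355;  C_3 = 4.5619 → slack

2, 3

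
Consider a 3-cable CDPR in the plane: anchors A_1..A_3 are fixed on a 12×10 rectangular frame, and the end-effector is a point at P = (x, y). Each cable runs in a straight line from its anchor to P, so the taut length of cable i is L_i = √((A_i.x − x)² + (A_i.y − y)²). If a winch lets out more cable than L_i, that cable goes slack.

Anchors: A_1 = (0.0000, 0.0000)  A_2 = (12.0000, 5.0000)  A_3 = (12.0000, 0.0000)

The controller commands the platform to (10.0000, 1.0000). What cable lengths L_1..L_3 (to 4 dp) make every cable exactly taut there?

L_1: Δ = A_1−P = (-10.0000, -1.0000) → ‖Δ‖ = √101.0000 = 10.0499
L_2: Δ = A_2−P = (2.0000, 4.0000) → ‖Δ‖ = √20.0000 = 4.4721
L_3: Δ = A_3−P = (2.0000, -1.0000) → ‖Δ‖ = √5.0000 = 2.2361

(10.0499, 4.4721, 2.2361)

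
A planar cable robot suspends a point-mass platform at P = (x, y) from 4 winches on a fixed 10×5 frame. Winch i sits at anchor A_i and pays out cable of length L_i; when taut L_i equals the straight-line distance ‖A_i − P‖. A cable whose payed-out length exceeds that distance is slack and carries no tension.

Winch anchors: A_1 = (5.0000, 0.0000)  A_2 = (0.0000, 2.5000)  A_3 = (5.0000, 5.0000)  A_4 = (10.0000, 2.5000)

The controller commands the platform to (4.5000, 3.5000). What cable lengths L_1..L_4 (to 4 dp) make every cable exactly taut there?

(3.5355, 4.6098, 1.5811, 5.5902)

cable 1: Δx=0.5000, Δy=-3.5000; L_1 = √(Δx²+Δy²) = 3.5355
cable 2: Δx=-4.5000, Δy=-1.0000; L_2 = √(Δx²+Δy²) = 4.6098
cable 3: Δx=0.5000, Δy=1.5000; L_3 = √(Δx²+Δy²) = 1.5811
cable 4: Δx=5.5000, Δy=-1.0000; L_4 = √(Δx²+Δy²) = 5.5902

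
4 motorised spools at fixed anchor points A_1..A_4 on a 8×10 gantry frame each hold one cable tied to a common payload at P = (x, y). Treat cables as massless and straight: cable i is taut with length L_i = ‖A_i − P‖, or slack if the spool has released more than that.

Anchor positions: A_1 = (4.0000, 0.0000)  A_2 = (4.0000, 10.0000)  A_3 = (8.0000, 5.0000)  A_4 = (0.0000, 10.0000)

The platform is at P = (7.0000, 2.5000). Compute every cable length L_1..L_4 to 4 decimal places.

(3.9051, 8.0777, 2.6926, 10.2591)

L_1 = √((4.0000−7.0000)² + (0.0000−2.5000)²) = 3.9051
L_2 = √((4.0000−7.0000)² + (10.0000−2.5000)²) = 8.0777
L_3 = √((8.0000−7.0000)² + (5.0000−2.5000)²) = 2.6926
L_4 = √((0.0000−7.0000)² + (10.0000−2.5000)²) = 10.2591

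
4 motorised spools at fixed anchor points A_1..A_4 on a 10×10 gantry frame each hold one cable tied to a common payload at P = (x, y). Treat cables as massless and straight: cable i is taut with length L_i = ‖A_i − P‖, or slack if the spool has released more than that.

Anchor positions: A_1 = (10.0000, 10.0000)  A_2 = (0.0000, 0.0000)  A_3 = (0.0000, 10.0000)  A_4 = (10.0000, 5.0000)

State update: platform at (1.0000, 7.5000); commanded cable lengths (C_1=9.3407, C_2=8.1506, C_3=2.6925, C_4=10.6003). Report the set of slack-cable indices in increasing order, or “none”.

2, 4

cable 1: √((9.0000)²+(2.5000)²)=9.3408, C_1=9.3407: taut
cable 2: √((-1.0000)²+(-7.5000)²)=7.5664, C_2=8.1506: slack
cable 3: √((-1.0000)²+(2.5000)²)=2.6926, C_3=2.6925: taut
cable 4: √((9.0000)²+(-2.5000)²)=9.3408, C_4=10.6003: slack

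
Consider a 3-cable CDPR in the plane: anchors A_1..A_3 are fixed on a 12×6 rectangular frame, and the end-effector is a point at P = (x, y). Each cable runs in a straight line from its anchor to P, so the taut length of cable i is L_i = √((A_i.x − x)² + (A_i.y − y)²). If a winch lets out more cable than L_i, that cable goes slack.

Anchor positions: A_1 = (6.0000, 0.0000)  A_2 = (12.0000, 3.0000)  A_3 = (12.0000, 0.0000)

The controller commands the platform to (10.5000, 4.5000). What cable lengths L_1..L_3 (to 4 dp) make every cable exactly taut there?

(6.3640, 2.1213, 4.7434)

L_1 = √((6.0000−10.5000)² + (0.0000−4.5000)²) = 6.3640
L_2 = √((12.0000−10.5000)² + (3.0000−4.5000)²) = 2.1213
L_3 = √((12.0000−10.5000)² + (0.0000−4.5000)²) = 4.7434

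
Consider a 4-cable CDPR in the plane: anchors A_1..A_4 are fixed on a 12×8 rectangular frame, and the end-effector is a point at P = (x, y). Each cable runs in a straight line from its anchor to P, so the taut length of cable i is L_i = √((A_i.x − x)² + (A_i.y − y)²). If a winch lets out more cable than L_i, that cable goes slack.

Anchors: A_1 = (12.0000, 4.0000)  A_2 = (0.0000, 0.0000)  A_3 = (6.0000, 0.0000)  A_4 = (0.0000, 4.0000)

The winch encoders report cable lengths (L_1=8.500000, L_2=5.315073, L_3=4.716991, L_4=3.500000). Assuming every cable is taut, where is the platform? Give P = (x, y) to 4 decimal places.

(3.5000, 4.0000)

each cable: (A_i−P)·(A_i−P) = L_i²; let q_i = ‖A_i‖²−L_i²
q_1 = 144.0000+16.0000−72.2500 = 87.7500
row 1: 24.0000x + 8.0000y = 116.0000  (q_2=-28.2500)
row 2: 12.0000x + 8.0000y = 74.0000  (q_3=13.7500)
row 3: 24.0000x + 0.0000y = 84.0000  (q_4=3.7500)
Cramer on rows 1–2 → x = 3.5000, y = 4.0000
check cable 4: ‖A_4−P‖² = 12.2500 ≈ L_4² = 12.2500 ✓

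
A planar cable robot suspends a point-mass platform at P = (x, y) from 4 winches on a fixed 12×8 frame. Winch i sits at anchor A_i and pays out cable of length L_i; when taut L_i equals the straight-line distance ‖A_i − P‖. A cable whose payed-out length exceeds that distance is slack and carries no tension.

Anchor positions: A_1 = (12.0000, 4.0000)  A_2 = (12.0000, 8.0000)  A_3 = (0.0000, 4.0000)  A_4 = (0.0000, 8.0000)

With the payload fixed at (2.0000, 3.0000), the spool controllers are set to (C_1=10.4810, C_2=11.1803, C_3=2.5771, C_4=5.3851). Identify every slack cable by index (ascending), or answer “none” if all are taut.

i=1: geometric 10.0499 vs commanded 10.4810 ⇒ slack
i=2: geometric 11.1803 vs commanded 11.1803 ⇒ taut
i=3: geometric 2.2361 vs commanded 2.5771 ⇒ slack
i=4: geometric 5.3852 vs commanded 5.3851 ⇒ taut

1, 3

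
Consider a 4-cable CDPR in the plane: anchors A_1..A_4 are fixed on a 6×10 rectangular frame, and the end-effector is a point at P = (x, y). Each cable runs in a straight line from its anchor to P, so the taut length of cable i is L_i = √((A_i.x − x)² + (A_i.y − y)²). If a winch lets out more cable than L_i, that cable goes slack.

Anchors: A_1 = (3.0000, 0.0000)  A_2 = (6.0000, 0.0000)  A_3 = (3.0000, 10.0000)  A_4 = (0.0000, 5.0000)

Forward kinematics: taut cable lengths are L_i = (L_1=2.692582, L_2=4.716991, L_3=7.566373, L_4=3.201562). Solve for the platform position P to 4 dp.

(2.0000, 2.5000)

each cable: (A_i−P)·(A_i−P) = L_i²; let c_i = ‖A_i‖²−L_i²
c_1 = 9.0000+0.0000−7.2500 = 1.7500
row 1: -6.0000x + 0.0000y = -12.0000  (c_2=13.7500)
row 2: 0.0000x − 20.0000y = -50.0000  (c_3=51.7500)
row 3: 6.0000x − 10.0000y = -13.0000  (c_4=14.7500)
Cramer on rows 1–2 → x = 2.0000, y = 2.5000
check cable 4: ‖A_4−P‖² = 10.2500 ≈ L_4² = 10.2500 ✓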